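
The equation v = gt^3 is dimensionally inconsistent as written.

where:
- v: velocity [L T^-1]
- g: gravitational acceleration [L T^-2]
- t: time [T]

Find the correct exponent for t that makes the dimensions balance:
The exponent of t should be 1: v = gt

The LHS v has dimensions [L T^-1]; t has dimensions [T].
As written, the RHS gt^3 (exponent 3 on t) has dimensions [L T], which does not match.
With exponent 1, the RHS gt has dimensions [L T^-1], matching the LHS.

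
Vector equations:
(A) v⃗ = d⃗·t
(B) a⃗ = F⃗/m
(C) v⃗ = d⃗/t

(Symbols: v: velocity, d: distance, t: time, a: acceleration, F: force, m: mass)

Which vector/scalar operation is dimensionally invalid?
(A) v⃗ = d⃗·t

(A) v⃗ = d⃗·t: LHS [L T^-1], RHS [L T] ✗ — velocity is displacement per time; should be d⃗/t
(B) a⃗ = F⃗/m: LHS [L T^-2], RHS [L T^-2] ✓ — force (vector) divided by mass (scalar)
(C) v⃗ = d⃗/t: LHS [L T^-1], RHS [L T^-1] ✓ — displacement (vector) divided by time (scalar)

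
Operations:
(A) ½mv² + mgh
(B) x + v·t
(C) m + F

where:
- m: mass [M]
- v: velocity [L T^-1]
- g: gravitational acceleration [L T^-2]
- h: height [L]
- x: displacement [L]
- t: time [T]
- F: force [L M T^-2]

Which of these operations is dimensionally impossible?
(C) m + F

(A) ½mv² + mgh: ½mv² [L^2 M T^-2] and mgh [L^2 M T^-2] — same dimensions ✓
(B) x + v·t: x [L] and v·t [L] — same dimensions ✓
(C) m + F: m [M] and F [L M T^-2] — different dimensions cannot be added/subtracted ✗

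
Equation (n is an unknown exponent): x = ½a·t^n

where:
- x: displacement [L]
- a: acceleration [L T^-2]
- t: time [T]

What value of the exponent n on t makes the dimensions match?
n = 2

x has dimensions [L]; t has dimensions [T].
The rest of the RHS has dimensions [L T^-2], so t^n must supply [T^2].
With n = 2: ½a·t^2 has dimensions [L], matching the LHS ✓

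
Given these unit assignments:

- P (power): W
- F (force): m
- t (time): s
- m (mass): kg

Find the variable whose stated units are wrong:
F

The variable F (force) should have units N, not m.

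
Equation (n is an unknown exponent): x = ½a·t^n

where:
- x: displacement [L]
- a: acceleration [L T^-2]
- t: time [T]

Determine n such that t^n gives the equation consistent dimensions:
n = 2

x has dimensions [L]; t has dimensions [T].
The rest of the RHS has dimensions [L T^-2], so t^n must supply [T^2].
With n = 2: ½a·t^2 has dimensions [L], matching the LHS ✓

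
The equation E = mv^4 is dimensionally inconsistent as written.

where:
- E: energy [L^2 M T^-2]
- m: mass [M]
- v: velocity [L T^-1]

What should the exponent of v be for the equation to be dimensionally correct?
The exponent of v should be 2: E = mv^2

The LHS E has dimensions [L^2 M T^-2]; v has dimensions [L T^-1].
As written, the RHS mv^4 (exponent 4 on v) has dimensions [L^4 M T^-4], which does not match.
With exponent 2, the RHS mv^2 has dimensions [L^2 M T^-2], matching the LHS.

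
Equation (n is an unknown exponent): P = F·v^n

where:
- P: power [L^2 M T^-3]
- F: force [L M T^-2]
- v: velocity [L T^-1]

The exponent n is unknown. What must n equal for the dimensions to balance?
n = 1

P has dimensions [L^2 M T^-3]; v has dimensions [L T^-1].
The rest of the RHS has dimensions [L M T^-2], so v^n must supply [L T^-1].
With n = 1: F·v^1 has dimensions [L^2 M T^-3], matching the LHS ✓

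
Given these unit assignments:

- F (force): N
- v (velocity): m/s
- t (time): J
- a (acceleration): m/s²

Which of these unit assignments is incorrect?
t

The variable t (time) should have units s, not J.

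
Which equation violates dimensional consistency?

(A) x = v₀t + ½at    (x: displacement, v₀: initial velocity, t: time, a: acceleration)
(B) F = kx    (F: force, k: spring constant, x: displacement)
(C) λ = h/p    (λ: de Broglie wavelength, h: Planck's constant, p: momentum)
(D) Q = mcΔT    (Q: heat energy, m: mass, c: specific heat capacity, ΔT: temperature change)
(A) x = v₀t + ½at

The equation (A) x = v₀t + ½at is dimensionally incorrect.

LHS (x): [L]
RHS terms:
  - v₀t: [L] ✓
  - ½at: [L T^-1] ✗ (does not match LHS)

The dimensions do not match. The other three equations balance.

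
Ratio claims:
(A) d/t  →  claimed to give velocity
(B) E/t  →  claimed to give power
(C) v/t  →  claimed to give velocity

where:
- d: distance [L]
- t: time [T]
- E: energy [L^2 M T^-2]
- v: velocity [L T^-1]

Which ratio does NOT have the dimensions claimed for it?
(C) v/t does not give velocity

(A) d/t: [L T^-1] = velocity [L T^-1] ✓
(B) E/t: [L^2 M T^-3] = power [L^2 M T^-3] ✓
(C) v/t: [L T^-2] ≠ velocity [L T^-1] ✗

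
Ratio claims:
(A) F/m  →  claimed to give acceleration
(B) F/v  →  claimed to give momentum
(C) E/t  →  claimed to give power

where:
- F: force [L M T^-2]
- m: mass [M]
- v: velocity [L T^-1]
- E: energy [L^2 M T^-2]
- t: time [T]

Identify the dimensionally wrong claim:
(B) F/v does not give momentum

(A) F/m: [L T^-2] = acceleration [L T^-2] ✓
(B) F/v: [M T^-1] ≠ momentum [L M T^-1] ✗
(C) E/t: [L^2 M T^-3] = power [L^2 M T^-3] ✓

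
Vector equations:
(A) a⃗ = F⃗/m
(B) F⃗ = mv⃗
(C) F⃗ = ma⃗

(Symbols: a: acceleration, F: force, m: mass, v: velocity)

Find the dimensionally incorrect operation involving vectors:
(B) F⃗ = mv⃗

(A) a⃗ = F⃗/m: LHS [L T^-2], RHS [L T^-2] ✓ — force (vector) divided by mass (scalar)
(B) F⃗ = mv⃗: LHS [L M T^-2], RHS [L M T^-1] ✗ — mass times velocity is momentum, not force; should be ma⃗
(C) F⃗ = ma⃗: LHS [L M T^-2], RHS [L M T^-2] ✓ — Force and acceleration are vectors, mass is a scalar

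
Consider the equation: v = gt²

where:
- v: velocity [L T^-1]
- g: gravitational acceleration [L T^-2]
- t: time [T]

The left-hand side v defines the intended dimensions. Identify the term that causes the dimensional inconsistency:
The right-hand side term gt²

v has dimensions [L T^-1], but gt² has dimensions [L], so the term gt² is dimensionally wrong for v.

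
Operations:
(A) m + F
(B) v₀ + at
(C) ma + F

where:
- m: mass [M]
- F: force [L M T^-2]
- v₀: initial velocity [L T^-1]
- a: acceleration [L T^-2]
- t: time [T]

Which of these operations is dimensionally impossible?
(A) m + F

(A) m + F: m [M] and F [L M T^-2] — different dimensions cannot be added/subtracted ✗
(B) v₀ + at: v₀ [L T^-1] and at [L T^-1] — same dimensions ✓
(C) ma + F: ma [L M T^-2] and F [L M T^-2] — same dimensions ✓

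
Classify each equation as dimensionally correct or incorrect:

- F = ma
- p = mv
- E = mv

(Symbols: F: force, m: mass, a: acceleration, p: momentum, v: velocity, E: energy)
Dimensionally correct: F = ma, p = mv
Dimensionally incorrect: E = mv
Ordered (correct first, then incorrect): F = ma, p = mv, E = mv

- F = ma: LHS [L M T^-2], RHS [L M T^-2] → correct ✓
- p = mv: LHS [L M T^-1], RHS [L M T^-1] → correct ✓
- E = mv: LHS [L^2 M T^-2], RHS [L M T^-1] → incorrect ✗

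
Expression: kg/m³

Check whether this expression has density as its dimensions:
Yes

The expression kg/m³ has dimensions [L^-3 M], which is exactly density [L^-3 M].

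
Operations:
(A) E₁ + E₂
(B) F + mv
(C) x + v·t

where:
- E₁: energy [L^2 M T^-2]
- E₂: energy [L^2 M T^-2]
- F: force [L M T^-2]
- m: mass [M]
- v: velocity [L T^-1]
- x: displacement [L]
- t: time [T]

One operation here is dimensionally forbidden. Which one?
(B) F + mv

(A) E₁ + E₂: E₁ [L^2 M T^-2] and E₂ [L^2 M T^-2] — same dimensions ✓
(B) F + mv: F [L M T^-2] and mv [L M T^-1] — different dimensions cannot be added/subtracted ✗
(C) x + v·t: x [L] and v·t [L] — same dimensions ✓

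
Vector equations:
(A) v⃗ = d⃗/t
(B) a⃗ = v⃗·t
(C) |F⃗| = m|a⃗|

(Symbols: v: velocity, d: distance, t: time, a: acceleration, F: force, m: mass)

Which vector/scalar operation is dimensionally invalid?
(B) a⃗ = v⃗·t

(A) v⃗ = d⃗/t: LHS [L T^-1], RHS [L T^-1] ✓ — displacement (vector) divided by time (scalar)
(B) a⃗ = v⃗·t: LHS [L T^-2], RHS [L] ✗ — acceleration is velocity per time; should be v⃗/t
(C) |F⃗| = m|a⃗|: LHS [L M T^-2], RHS [L M T^-2] ✓ — magnitudes of vectors are scalars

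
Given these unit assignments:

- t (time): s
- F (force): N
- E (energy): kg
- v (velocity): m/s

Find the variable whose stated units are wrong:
E

The variable E (energy) should have units J, not kg.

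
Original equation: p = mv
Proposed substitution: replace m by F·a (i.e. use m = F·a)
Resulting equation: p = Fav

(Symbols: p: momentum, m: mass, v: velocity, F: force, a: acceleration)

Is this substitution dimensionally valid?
No

[m] = [M] and [F·a] = [L^2 M T^-4]. These differ, so the substitution replaces a quantity by one of different dimensions and the result p = Fav has LHS [L M T^-1] vs RHS [L^3 M T^-5] — inconsistent.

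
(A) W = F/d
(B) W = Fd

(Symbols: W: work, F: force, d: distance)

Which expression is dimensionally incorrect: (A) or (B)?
(A)

(A) W = F/d: LHS [L^2 M T^-2], RHS [M T^-2] ✗
(B) W = Fd: LHS [L^2 M T^-2], RHS [L^2 M T^-2] ✓

Expression (A) W = F/d is dimensionally incorrect.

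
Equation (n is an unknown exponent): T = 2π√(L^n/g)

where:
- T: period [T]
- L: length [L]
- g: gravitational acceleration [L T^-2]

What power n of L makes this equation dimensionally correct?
n = 1

T has dimensions [T]; L has dimensions [L].
With n = 1: 2π√(L^1/g) has dimensions [T], matching the LHS ✓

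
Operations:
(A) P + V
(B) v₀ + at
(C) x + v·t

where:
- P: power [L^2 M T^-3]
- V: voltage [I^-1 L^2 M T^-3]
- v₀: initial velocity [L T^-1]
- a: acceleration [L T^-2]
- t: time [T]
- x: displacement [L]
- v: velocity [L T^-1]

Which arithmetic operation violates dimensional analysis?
(A) P + V

(A) P + V: P [L^2 M T^-3] and V [I^-1 L^2 M T^-3] — different dimensions cannot be added/subtracted ✗
(B) v₀ + at: v₀ [L T^-1] and at [L T^-1] — same dimensions ✓
(C) x + v·t: x [L] and v·t [L] — same dimensions ✓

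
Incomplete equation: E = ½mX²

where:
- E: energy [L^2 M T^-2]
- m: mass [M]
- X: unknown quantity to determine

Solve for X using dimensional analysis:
X = v (velocity), dimensions [L T^-1]

E has dimensions [L^2 M T^-2]; the rest of the RHS (½m) has dimensions [M].
So X² must have dimensions [L^2 T^-2], i.e. X has dimensions [L T^-1] — X = v (velocity).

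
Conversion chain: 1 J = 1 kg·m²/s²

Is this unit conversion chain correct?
The chain is correct (no errors).

Correct: Joule is defined as kg·m²/s²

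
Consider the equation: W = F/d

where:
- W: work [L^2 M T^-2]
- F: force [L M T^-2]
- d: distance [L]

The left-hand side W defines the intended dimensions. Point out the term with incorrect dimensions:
The right-hand side term F/d

W has dimensions [L^2 M T^-2], but F/d has dimensions [M T^-2], so the term F/d is dimensionally wrong for W.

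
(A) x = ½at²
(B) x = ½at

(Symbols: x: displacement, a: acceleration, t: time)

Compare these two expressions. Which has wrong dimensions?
(B)

(A) x = ½at²: LHS [L], RHS [L] ✓
(B) x = ½at: LHS [L], RHS [L T^-1] ✗

Expression (B) x = ½at is dimensionally incorrect.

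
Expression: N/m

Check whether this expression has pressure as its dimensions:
No

The expression N/m has dimensions [M T^-2], but pressure has dimensions [L^-1 M T^-2].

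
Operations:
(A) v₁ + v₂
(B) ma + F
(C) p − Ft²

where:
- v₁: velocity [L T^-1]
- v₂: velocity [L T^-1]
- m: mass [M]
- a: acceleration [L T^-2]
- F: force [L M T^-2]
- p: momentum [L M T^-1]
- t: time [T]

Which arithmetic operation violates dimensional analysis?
(C) p − Ft²

(A) v₁ + v₂: v₁ [L T^-1] and v₂ [L T^-1] — same dimensions ✓
(B) ma + F: ma [L M T^-2] and F [L M T^-2] — same dimensions ✓
(C) p − Ft²: p [L M T^-1] and Ft² [L M] — different dimensions cannot be added/subtracted ✗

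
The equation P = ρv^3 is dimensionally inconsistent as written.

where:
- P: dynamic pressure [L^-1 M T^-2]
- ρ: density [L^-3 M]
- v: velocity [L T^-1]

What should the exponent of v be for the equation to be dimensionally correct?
The exponent of v should be 2: P = ρv^2

The LHS P has dimensions [L^-1 M T^-2]; v has dimensions [L T^-1].
As written, the RHS ρv^3 (exponent 3 on v) has dimensions [M T^-3], which does not match.
With exponent 2, the RHS ρv^2 has dimensions [L^-1 M T^-2], matching the LHS.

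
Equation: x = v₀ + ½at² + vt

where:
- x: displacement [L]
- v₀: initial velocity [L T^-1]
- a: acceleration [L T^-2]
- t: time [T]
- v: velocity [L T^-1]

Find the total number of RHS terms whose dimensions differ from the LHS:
1

LHS x: [L]
- v₀: [L T^-1] ✗
- ½at²: [L] ✓
- vt: [L] ✓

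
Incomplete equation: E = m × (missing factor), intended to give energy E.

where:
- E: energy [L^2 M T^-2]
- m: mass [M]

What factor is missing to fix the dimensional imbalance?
v² (velocity squared), dimensions [L^2 T^-2]

E has dimensions [L^2 M T^-2] and m has dimensions [M].
The missing factor must have dimensions [L^2 M T^-2] / [M] = [L^2 T^-2], i.e. velocity squared (v²).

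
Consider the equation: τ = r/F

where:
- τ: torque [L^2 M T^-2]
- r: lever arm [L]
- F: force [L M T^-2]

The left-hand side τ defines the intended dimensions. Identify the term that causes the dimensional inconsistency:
The right-hand side term r/F

τ has dimensions [L^2 M T^-2], but r/F has dimensions [M^-1 T^2], so the term r/F is dimensionally wrong for τ.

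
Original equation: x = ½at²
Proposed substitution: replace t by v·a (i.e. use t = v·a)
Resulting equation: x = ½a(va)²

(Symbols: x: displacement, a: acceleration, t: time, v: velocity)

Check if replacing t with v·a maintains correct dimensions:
No

[t] = [T] and [v·a] = [L^2 T^-3]. These differ, so the substitution replaces a quantity by one of different dimensions and the result x = ½a(va)² has LHS [L] vs RHS [L^5 T^-8] — inconsistent.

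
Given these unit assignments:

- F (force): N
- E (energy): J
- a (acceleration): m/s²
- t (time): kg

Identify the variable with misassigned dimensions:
t

The variable t (time) should have units s, not kg.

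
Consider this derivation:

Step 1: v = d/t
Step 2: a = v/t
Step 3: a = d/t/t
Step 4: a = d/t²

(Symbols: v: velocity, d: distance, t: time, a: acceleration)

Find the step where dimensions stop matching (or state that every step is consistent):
No step introduces an error — all steps are dimensionally consistent.

Step 1: v = d/t → LHS [L T^-1], RHS [L T^-1] ✓
Step 2: a = v/t → LHS [L T^-2], RHS [L T^-2] ✓
Step 3: a = d/t/t → LHS [L T^-2], RHS [L T^-2] ✓
Step 4: a = d/t² → LHS [L T^-2], RHS [L T^-2] ✓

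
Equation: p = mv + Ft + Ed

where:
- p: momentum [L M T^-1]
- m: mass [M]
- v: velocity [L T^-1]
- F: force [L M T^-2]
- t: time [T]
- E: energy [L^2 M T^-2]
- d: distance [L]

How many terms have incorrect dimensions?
1

LHS p: [L M T^-1]
- mv: [L M T^-1] ✓
- Ft: [L M T^-1] ✓
- Ed: [L^3 M T^-2] ✗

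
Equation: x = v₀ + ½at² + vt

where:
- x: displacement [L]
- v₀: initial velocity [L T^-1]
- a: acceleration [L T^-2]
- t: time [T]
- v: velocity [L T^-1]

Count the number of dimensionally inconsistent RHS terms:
1

LHS x: [L]
- v₀: [L T^-1] ✗
- ½at²: [L] ✓
- vt: [L] ✓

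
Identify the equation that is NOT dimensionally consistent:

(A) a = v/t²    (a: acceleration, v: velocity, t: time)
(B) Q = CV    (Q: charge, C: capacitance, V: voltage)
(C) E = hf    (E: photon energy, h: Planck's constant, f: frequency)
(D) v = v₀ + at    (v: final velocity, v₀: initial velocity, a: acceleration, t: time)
(A) a = v/t²

The equation (A) a = v/t² is dimensionally incorrect.

LHS (a): [L T^-2]
RHS (v/t²): [L T^-3] ✗

The dimensions do not match. The other three equations balance.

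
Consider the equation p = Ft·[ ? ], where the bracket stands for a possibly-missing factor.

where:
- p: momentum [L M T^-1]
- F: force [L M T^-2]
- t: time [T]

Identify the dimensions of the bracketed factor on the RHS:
Nothing is missing — the bracketed factor must be dimensionless.

p has dimensions [L M T^-1] and Ft already has dimensions [L M T^-1], so p = Ft is dimensionally complete.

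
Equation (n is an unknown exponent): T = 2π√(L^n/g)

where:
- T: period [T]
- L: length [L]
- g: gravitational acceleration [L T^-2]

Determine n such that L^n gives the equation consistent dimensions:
n = 1

T has dimensions [T]; L has dimensions [L].
With n = 1: 2π√(L^1/g) has dimensions [T], matching the LHS ✓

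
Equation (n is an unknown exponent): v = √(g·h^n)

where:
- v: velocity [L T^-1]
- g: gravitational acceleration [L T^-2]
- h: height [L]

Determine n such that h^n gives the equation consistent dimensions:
n = 1

v has dimensions [L T^-1]; h has dimensions [L].
With n = 1: √(g·h^1) has dimensions [L T^-1], matching the LHS ✓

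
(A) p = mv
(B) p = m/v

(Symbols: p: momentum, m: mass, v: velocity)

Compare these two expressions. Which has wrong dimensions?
(B)

(A) p = mv: LHS [L M T^-1], RHS [L M T^-1] ✓
(B) p = m/v: LHS [L M T^-1], RHS [L^-1 M T] ✗

Expression (B) p = m/v is dimensionally incorrect.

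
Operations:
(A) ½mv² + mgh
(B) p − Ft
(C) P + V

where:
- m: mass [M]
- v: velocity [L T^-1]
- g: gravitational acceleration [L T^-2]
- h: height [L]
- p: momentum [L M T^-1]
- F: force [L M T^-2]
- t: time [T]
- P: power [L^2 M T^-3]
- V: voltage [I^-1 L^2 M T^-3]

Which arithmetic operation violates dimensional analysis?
(C) P + V

(A) ½mv² + mgh: ½mv² [L^2 M T^-2] and mgh [L^2 M T^-2] — same dimensions ✓
(B) p − Ft: p [L M T^-1] and Ft [L M T^-1] — same dimensions ✓
(C) P + V: P [L^2 M T^-3] and V [I^-1 L^2 M T^-3] — different dimensions cannot be added/subtracted ✗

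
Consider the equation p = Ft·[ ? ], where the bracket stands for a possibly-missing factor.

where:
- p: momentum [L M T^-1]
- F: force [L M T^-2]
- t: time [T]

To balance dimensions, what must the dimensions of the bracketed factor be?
Nothing is missing — the bracketed factor must be dimensionless.

p has dimensions [L M T^-1] and Ft already has dimensions [L M T^-1], so p = Ft is dimensionally complete.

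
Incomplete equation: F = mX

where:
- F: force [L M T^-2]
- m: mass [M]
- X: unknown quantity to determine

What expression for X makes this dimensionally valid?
X = a (acceleration), dimensions [L T^-2]

F has dimensions [L M T^-2]; the rest of the RHS (m) has dimensions [M].
So X must have dimensions [L T^-2] — X = a (acceleration).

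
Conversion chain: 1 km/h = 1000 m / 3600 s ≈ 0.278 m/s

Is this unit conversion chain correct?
The chain is correct (no errors).

Correct: 1 km = 1000 m, 1 h = 3600 s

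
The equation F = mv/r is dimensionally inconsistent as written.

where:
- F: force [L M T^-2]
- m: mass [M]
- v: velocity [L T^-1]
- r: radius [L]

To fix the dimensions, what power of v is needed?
The exponent of v should be 2: F = mv^2/r

The LHS F has dimensions [L M T^-2]; v has dimensions [L T^-1].
As written, the RHS mv/r (exponent 1 on v) has dimensions [M T^-1], which does not match.
With exponent 2, the RHS mv^2/r has dimensions [L M T^-2], matching the LHS.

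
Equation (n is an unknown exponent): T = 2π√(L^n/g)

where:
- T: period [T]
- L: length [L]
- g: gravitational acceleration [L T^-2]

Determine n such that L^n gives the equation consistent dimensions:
n = 1

T has dimensions [T]; L has dimensions [L].
With n = 1: 2π√(L^1/g) has dimensions [T], matching the LHS ✓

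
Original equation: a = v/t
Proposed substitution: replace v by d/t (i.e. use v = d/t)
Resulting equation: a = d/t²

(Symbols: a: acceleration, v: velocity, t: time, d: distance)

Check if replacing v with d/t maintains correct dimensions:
Yes

[v] = [L T^-1] and [d/t] = [L T^-1]. These match, so the substitution replaces a quantity by one of the same dimensions and the result a = d/t² has LHS [L T^-2] vs RHS [L T^-2] — still consistent.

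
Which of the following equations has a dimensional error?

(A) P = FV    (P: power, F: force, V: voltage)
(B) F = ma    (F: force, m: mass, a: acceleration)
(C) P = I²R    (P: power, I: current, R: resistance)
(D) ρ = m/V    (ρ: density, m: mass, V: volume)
(A) P = FV

The equation (A) P = FV is dimensionally incorrect.

LHS (P): [L^2 M T^-3]
RHS (FV): [I^-1 L^3 M^2 T^-5] ✗

The dimensions do not match. The other three equations balance.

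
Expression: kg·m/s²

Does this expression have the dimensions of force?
Yes

The expression kg·m/s² has dimensions [L M T^-2], which is exactly force [L M T^-2].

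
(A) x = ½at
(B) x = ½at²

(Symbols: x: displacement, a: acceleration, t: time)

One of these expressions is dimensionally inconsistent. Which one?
(A)

(A) x = ½at: LHS [L], RHS [L T^-1] ✗
(B) x = ½at²: LHS [L], RHS [L] ✓

Expression (A) x = ½at is dimensionally incorrect.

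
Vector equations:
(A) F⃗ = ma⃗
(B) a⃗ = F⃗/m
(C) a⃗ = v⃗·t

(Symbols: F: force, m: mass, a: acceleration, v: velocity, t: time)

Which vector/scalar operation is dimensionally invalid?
(C) a⃗ = v⃗·t

(A) F⃗ = ma⃗: LHS [L M T^-2], RHS [L M T^-2] ✓ — Force and acceleration are vectors, mass is a scalar
(B) a⃗ = F⃗/m: LHS [L T^-2], RHS [L T^-2] ✓ — force (vector) divided by mass (scalar)
(C) a⃗ = v⃗·t: LHS [L T^-2], RHS [L] ✗ — acceleration is velocity per time; should be v⃗/t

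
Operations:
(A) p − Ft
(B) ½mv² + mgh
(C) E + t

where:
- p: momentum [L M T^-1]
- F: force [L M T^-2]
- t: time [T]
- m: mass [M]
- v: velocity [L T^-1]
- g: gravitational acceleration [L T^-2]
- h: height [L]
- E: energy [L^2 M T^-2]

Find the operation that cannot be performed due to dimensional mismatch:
(C) E + t

(A) p − Ft: p [L M T^-1] and Ft [L M T^-1] — same dimensions ✓
(B) ½mv² + mgh: ½mv² [L^2 M T^-2] and mgh [L^2 M T^-2] — same dimensions ✓
(C) E + t: E [L^2 M T^-2] and t [T] — different dimensions cannot be added/subtracted ✗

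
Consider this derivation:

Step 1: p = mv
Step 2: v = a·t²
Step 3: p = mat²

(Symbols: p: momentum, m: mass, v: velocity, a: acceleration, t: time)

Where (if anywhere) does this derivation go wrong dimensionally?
Step 2

Step 1: p = mv → LHS [L M T^-1], RHS [L M T^-1] ✓
Step 2: v = a·t² → LHS [L T^-1], RHS [L] ✗

The first dimensional inconsistency appears in step 2: v = a·t²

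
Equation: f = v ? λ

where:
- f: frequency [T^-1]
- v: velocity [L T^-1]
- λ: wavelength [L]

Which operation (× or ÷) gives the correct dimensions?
division (÷): f = v ÷ λ

f [T^-1]; v [L T^-1]; λ [L].
v × λ → [L^2 T^-1] ✗
v ÷ λ → [T^-1] ✓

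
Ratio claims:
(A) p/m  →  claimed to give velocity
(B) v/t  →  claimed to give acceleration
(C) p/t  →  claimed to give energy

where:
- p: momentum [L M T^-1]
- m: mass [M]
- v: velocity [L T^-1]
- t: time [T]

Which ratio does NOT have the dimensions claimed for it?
(C) p/t does not give energy

(A) p/m: [L T^-1] = velocity [L T^-1] ✓
(B) v/t: [L T^-2] = acceleration [L T^-2] ✓
(C) p/t: [L M T^-2] ≠ energy [L^2 M T^-2] ✗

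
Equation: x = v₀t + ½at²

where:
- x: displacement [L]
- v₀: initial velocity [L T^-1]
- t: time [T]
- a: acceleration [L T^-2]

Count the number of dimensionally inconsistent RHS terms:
0

LHS x: [L]
- v₀t: [L] ✓
- ½at²: [L] ✓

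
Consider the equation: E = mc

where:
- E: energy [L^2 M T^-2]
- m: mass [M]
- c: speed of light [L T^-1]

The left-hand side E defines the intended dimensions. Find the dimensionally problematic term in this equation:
The right-hand side term mc

E has dimensions [L^2 M T^-2], but mc has dimensions [L M T^-1], so the term mc is dimensionally wrong for E.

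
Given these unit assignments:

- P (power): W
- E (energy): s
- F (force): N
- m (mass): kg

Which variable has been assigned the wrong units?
E

The variable E (energy) should have units J, not s.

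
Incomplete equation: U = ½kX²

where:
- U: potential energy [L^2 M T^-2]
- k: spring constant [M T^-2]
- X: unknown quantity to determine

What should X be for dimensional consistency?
X = x (displacement), dimensions [L]

U has dimensions [L^2 M T^-2]; the rest of the RHS (½k) has dimensions [M T^-2].
So X² must have dimensions [L^2], i.e. X has dimensions [L] — X = x (displacement).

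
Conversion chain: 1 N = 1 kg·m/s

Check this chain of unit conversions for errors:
The chain is incorrect (it contains an error).

Incorrect: Newton is kg·m/s², not kg·m/s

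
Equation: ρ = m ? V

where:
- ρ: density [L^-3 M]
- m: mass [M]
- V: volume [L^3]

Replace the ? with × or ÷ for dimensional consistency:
division (÷): ρ = m ÷ V

ρ [L^-3 M]; m [M]; V [L^3].
m × V → [L^3 M] ✗
m ÷ V → [L^-3 M] ✓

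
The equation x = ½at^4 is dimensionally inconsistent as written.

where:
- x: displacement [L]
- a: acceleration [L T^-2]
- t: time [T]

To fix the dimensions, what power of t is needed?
The exponent of t should be 2: x = ½at^2

The LHS x has dimensions [L]; t has dimensions [T].
As written, the RHS ½at^4 (exponent 4 on t) has dimensions [L T^2], which does not match.
With exponent 2, the RHS ½at^2 has dimensions [L], matching the LHS.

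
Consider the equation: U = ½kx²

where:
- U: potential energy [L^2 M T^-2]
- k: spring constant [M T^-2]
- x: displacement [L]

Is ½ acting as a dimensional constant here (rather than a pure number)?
No

U has dimensions [L^2 M T^-2] and kx² already has dimensions [L^2 M T^-2], so the equation balances without ½ contributing any dimensions. ½ is a pure (dimensionless) number; changing or removing it would not affect dimensional consistency.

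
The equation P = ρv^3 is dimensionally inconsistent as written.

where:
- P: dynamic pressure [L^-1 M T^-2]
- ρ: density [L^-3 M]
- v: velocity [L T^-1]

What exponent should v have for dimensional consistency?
The exponent of v should be 2: P = ρv^2

The LHS P has dimensions [L^-1 M T^-2]; v has dimensions [L T^-1].
As written, the RHS ρv^3 (exponent 3 on v) has dimensions [M T^-3], which does not match.
With exponent 2, the RHS ρv^2 has dimensions [L^-1 M T^-2], matching the LHS.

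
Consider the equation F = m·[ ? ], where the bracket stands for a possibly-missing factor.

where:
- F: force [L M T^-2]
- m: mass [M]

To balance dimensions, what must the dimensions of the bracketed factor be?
[L T^-2] — acceleration (e.g. a)

F has dimensions [L M T^-2]; m has dimensions [M].
The bracketed factor must supply [L M T^-2] / [M] = [L T^-2].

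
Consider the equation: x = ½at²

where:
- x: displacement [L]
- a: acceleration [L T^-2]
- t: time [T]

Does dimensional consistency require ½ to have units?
No

x has dimensions [L] and at² already has dimensions [L], so the equation balances without ½ contributing any dimensions. ½ is a pure (dimensionless) number; changing or removing it would not affect dimensional consistency.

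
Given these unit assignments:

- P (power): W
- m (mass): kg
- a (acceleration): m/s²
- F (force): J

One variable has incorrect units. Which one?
F

The variable F (force) should have units N, not J.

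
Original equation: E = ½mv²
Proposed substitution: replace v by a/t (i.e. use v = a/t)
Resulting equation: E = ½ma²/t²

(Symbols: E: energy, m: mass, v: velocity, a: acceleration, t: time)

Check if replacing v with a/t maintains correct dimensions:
No

[v] = [L T^-1] and [a/t] = [L T^-3]. These differ, so the substitution replaces a quantity by one of different dimensions and the result E = ½ma²/t² has LHS [L^2 M T^-2] vs RHS [L^2 M T^-6] — inconsistent.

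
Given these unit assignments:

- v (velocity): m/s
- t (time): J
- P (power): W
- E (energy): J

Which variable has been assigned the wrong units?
t

The variable t (time) should have units s, not J.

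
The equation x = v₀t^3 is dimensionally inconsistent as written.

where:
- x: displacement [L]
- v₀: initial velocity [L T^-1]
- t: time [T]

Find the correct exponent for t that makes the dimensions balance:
The exponent of t should be 1: x = v₀t

The LHS x has dimensions [L]; t has dimensions [T].
As written, the RHS v₀t^3 (exponent 3 on t) has dimensions [L T^2], which does not match.
With exponent 1, the RHS v₀t has dimensions [L], matching the LHS.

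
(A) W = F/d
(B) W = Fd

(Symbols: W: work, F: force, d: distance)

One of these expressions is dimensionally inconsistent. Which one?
(A)

(A) W = F/d: LHS [L^2 M T^-2], RHS [M T^-2] ✗
(B) W = Fd: LHS [L^2 M T^-2], RHS [L^2 M T^-2] ✓

Expression (A) W = F/d is dimensionally incorrect.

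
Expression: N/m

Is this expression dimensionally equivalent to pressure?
No

The expression N/m has dimensions [M T^-2], but pressure has dimensions [L^-1 M T^-2].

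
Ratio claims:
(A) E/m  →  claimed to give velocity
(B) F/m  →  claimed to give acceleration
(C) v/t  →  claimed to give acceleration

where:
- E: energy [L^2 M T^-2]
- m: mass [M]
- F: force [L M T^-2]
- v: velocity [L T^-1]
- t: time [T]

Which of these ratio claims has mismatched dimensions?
(A) E/m does not give velocity

(A) E/m: [L^2 T^-2] ≠ velocity [L T^-1] ✗
(B) F/m: [L T^-2] = acceleration [L T^-2] ✓
(C) v/t: [L T^-2] = acceleration [L T^-2] ✓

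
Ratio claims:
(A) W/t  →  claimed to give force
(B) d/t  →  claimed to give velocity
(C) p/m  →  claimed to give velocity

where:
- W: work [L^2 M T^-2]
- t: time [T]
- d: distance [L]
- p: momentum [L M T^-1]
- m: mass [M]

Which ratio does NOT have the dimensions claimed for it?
(A) W/t does not give force

(A) W/t: [L^2 M T^-3] ≠ force [L M T^-2] ✗
(B) d/t: [L T^-1] = velocity [L T^-1] ✓
(C) p/m: [L T^-1] = velocity [L T^-1] ✓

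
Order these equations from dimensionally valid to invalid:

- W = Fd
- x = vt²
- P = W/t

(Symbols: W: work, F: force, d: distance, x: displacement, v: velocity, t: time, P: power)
Dimensionally correct: W = Fd, P = W/t
Dimensionally incorrect: x = vt²
Ordered (correct first, then incorrect): W = Fd, P = W/t, x = vt²

- W = Fd: LHS [L^2 M T^-2], RHS [L^2 M T^-2] → correct ✓
- x = vt²: LHS [L], RHS [L T] → incorrect ✗
- P = W/t: LHS [L^2 M T^-3], RHS [L^2 M T^-3] → correct ✓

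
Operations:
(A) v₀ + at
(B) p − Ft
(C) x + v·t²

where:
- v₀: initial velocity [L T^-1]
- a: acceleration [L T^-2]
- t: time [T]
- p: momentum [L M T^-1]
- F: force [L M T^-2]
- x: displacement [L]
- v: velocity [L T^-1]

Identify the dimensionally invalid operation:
(C) x + v·t²

(A) v₀ + at: v₀ [L T^-1] and at [L T^-1] — same dimensions ✓
(B) p − Ft: p [L M T^-1] and Ft [L M T^-1] — same dimensions ✓
(C) x + v·t²: x [L] and v·t² [L T] — different dimensions cannot be added/subtracted ✗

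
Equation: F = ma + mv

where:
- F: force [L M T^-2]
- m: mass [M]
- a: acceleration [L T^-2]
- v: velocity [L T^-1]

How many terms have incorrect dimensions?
1

LHS F: [L M T^-2]
- ma: [L M T^-2] ✓
- mv: [L M T^-1] ✗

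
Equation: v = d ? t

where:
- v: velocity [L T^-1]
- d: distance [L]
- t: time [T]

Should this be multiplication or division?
division (÷): v = d ÷ t

v [L T^-1]; d [L]; t [T].
d × t → [L T] ✗
d ÷ t → [L T^-1] ✓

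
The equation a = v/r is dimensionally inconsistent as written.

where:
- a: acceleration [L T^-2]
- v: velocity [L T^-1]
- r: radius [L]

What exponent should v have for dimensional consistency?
The exponent of v should be 2: a = v^2/r

The LHS a has dimensions [L T^-2]; v has dimensions [L T^-1].
As written, the RHS v/r (exponent 1 on v) has dimensions [T^-1], which does not match.
With exponent 2, the RHS v^2/r has dimensions [L T^-2], matching the LHS.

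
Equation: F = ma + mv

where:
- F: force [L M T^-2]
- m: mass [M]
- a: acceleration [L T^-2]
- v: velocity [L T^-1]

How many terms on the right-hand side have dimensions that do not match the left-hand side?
1

LHS F: [L M T^-2]
- ma: [L M T^-2] ✓
- mv: [L M T^-1] ✗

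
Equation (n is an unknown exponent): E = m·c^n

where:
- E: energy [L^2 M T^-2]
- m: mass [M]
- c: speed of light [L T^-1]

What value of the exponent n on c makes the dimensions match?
n = 2

E has dimensions [L^2 M T^-2]; c has dimensions [L T^-1].
The rest of the RHS has dimensions [M], so c^n must supply [L^2 T^-2].
With n = 2: m·c^2 has dimensions [L^2 M T^-2], matching the LHS ✓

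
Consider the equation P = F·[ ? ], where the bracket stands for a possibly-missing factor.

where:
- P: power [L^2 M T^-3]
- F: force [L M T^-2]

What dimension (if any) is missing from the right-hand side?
[L T^-1] — velocity (e.g. v)

P has dimensions [L^2 M T^-3]; F has dimensions [L M T^-2].
The bracketed factor must supply [L^2 M T^-3] / [L M T^-2] = [L T^-1].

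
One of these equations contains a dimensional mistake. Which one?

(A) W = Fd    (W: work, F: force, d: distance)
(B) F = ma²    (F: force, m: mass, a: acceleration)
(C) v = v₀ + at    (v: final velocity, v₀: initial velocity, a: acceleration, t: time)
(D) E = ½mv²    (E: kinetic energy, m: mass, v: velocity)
(B) F = ma²

The equation (B) F = ma² is dimensionally incorrect.

LHS (F): [L M T^-2]
RHS (ma²): [L^2 M T^-4] ✗

The dimensions do not match. The other three equations balance.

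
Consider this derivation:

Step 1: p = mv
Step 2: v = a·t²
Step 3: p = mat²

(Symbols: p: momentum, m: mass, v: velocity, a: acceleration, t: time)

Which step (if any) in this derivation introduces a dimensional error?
Step 2

Step 1: p = mv → LHS [L M T^-1], RHS [L M T^-1] ✓
Step 2: v = a·t² → LHS [L T^-1], RHS [L] ✗

The first dimensional inconsistency appears in step 2: v = a·t²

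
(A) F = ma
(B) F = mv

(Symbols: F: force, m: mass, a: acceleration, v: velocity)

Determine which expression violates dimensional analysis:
(B)

(A) F = ma: LHS [L M T^-2], RHS [L M T^-2] ✓
(B) F = mv: LHS [L M T^-2], RHS [L M T^-1] ✗

Expression (B) F = mv is dimensionally incorrect.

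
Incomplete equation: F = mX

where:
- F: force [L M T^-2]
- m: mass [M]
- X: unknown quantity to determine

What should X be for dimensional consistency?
X = a (acceleration), dimensions [L T^-2]

F has dimensions [L M T^-2]; the rest of the RHS (m) has dimensions [M].
So X must have dimensions [L T^-2] — X = a (acceleration).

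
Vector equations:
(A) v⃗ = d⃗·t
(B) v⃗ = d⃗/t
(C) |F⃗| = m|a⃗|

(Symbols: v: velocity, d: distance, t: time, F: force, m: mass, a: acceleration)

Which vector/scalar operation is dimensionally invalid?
(A) v⃗ = d⃗·t

(A) v⃗ = d⃗·t: LHS [L T^-1], RHS [L T] ✗ — velocity is displacement per time; should be d⃗/t
(B) v⃗ = d⃗/t: LHS [L T^-1], RHS [L T^-1] ✓ — displacement (vector) divided by time (scalar)
(C) |F⃗| = m|a⃗|: LHS [L M T^-2], RHS [L M T^-2] ✓ — magnitudes of vectors are scalars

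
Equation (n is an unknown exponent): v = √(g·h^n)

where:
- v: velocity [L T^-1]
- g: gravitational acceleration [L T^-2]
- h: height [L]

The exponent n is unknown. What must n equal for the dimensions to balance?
n = 1

v has dimensions [L T^-1]; h has dimensions [L].
With n = 1: √(g·h^1) has dimensions [L T^-1], matching the LHS ✓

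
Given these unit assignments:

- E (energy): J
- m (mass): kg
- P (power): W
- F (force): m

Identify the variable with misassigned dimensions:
F

The variable F (force) should have units N, not m.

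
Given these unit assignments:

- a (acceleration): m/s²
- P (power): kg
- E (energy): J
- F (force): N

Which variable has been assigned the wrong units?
P

The variable P (power) should have units W, not kg.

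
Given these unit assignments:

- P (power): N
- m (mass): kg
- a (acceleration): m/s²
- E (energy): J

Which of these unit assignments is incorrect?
P

The variable P (power) should have units W, not N.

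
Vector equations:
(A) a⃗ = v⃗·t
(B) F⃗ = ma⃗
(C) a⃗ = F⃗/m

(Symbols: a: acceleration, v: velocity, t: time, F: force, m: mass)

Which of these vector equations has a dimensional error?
(A) a⃗ = v⃗·t

(A) a⃗ = v⃗·t: LHS [L T^-2], RHS [L] ✗ — acceleration is velocity per time; should be v⃗/t
(B) F⃗ = ma⃗: LHS [L M T^-2], RHS [L M T^-2] ✓ — Force and acceleration are vectors, mass is a scalar
(C) a⃗ = F⃗/m: LHS [L T^-2], RHS [L T^-2] ✓ — force (vector) divided by mass (scalar)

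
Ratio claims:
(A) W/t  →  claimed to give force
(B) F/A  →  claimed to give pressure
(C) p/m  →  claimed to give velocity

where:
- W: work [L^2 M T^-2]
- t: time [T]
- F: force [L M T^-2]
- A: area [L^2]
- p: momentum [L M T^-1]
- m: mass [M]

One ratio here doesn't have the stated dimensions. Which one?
(A) W/t does not give force

(A) W/t: [L^2 M T^-3] ≠ force [L M T^-2] ✗
(B) F/A: [L^-1 M T^-2] = pressure [L^-1 M T^-2] ✓
(C) p/m: [L T^-1] = velocity [L T^-1] ✓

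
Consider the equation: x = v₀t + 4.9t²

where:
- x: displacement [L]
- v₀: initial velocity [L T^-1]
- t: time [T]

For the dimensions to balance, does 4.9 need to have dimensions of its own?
Yes

x has dimensions [L], while t² alone has dimensions [T^2]. For the equation to balance, the factor 4.9 must carry dimensions [L T^-2] — it is a dimensional constant (a numerical value of a physical quantity with its units suppressed), not a pure number.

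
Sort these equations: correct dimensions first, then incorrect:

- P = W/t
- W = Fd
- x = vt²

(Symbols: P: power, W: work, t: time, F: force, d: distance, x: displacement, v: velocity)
Dimensionally correct: P = W/t, W = Fd
Dimensionally incorrect: x = vt²
Ordered (correct first, then incorrect): P = W/t, W = Fd, x = vt²

- P = W/t: LHS [L^2 M T^-3], RHS [L^2 M T^-3] → correct ✓
- W = Fd: LHS [L^2 M T^-2], RHS [L^2 M T^-2] → correct ✓
- x = vt²: LHS [L], RHS [L T] → incorrect ✗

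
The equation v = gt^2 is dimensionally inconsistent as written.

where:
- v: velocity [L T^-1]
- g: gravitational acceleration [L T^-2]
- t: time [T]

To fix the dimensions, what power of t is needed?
The exponent of t should be 1: v = gt

The LHS v has dimensions [L T^-1]; t has dimensions [T].
As written, the RHS gt^2 (exponent 2 on t) has dimensions [L], which does not match.
With exponent 1, the RHS gt has dimensions [L T^-1], matching the LHS.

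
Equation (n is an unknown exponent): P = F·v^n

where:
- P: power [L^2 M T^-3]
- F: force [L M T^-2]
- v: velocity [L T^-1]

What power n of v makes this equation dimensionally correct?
n = 1

P has dimensions [L^2 M T^-3]; v has dimensions [L T^-1].
The rest of the RHS has dimensions [L M T^-2], so v^n must supply [L T^-1].
With n = 1: F·v^1 has dimensions [L^2 M T^-3], matching the LHS ✓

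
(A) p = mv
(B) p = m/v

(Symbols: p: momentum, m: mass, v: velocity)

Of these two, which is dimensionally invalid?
(B)

(A) p = mv: LHS [L M T^-1], RHS [L M T^-1] ✓
(B) p = m/v: LHS [L M T^-1], RHS [L^-1 M T] ✗

Expression (B) p = m/v is dimensionally incorrect.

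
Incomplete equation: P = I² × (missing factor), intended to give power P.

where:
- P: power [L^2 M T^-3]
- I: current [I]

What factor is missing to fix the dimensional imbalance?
R (resistance), dimensions [I^-2 L^2 M T^-3]

P has dimensions [L^2 M T^-3] and I² has dimensions [I^2].
The missing factor must have dimensions [L^2 M T^-3] / [I^2] = [I^-2 L^2 M T^-3], i.e. resistance (R).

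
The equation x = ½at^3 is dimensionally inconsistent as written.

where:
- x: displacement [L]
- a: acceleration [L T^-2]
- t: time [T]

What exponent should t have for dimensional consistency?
The exponent of t should be 2: x = ½at^2

The LHS x has dimensions [L]; t has dimensions [T].
As written, the RHS ½at^3 (exponent 3 on t) has dimensions [L T], which does not match.
With exponent 2, the RHS ½at^2 has dimensions [L], matching the LHS.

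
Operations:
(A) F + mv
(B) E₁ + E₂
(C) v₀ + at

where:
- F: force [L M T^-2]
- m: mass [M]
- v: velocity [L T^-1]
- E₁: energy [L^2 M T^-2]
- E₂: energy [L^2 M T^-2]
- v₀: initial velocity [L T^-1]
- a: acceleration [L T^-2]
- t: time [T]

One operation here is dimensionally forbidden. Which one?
(A) F + mv

(A) F + mv: F [L M T^-2] and mv [L M T^-1] — different dimensions cannot be added/subtracted ✗
(B) E₁ + E₂: E₁ [L^2 M T^-2] and E₂ [L^2 M T^-2] — same dimensions ✓
(C) v₀ + at: v₀ [L T^-1] and at [L T^-1] — same dimensions ✓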